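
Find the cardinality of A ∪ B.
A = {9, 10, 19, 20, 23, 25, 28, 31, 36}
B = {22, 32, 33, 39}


Set A = {9, 10, 19, 20, 23, 25, 28, 31, 36}, |A| = 9
Set B = {22, 32, 33, 39}, |B| = 4
A ∩ B = {}, |A ∩ B| = 0
|A ∪ B| = |A| + |B| - |A ∩ B| = 9 + 4 - 0 = 13

13


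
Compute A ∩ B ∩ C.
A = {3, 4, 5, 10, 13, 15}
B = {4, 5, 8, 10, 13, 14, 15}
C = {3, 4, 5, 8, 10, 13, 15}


Set A = {3, 4, 5, 10, 13, 15}
Set B = {4, 5, 8, 10, 13, 14, 15}
Set C = {3, 4, 5, 8, 10, 13, 15}
First, A ∩ B = {4, 5, 10, 13, 15}
Then, (A ∩ B) ∩ C = {4, 5, 10, 13, 15}

{4, 5, 10, 13, 15}


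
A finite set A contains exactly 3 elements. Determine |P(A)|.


The set has 3 elements.
The power set contains all possible subsets.
|P(A)| = 2^|A| = 2^3 = 8

8


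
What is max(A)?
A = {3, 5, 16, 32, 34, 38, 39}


Set A = {3, 5, 16, 32, 34, 38, 39}
Elements in ascending order: 3, 5, 16, 32, 34, 38, 39
The largest element is 39.

39


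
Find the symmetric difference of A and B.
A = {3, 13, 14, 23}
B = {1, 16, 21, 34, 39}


Set A = {3, 13, 14, 23}
Set B = {1, 16, 21, 34, 39}
A △ B = (A \ B) ∪ (B \ A)
Elements in A but not B: {3, 13, 14, 23}
Elements in B but not A: {1, 16, 21, 34, 39}
A △ B = {1, 3, 13, 14, 16, 21, 23, 34, 39}

{1, 3, 13, 14, 16, 21, 23, 34, 39}


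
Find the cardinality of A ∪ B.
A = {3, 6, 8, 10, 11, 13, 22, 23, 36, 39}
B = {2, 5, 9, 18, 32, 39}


Set A = {3, 6, 8, 10, 11, 13, 22, 23, 36, 39}, |A| = 10
Set B = {2, 5, 9, 18, 32, 39}, |B| = 6
A ∩ B = {39}, |A ∩ B| = 1
|A ∪ B| = |A| + |B| - |A ∩ B| = 10 + 6 - 1 = 15

15


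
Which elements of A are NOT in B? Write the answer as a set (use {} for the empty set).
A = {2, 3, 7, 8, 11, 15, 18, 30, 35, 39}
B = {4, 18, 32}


Set A = {2, 3, 7, 8, 11, 15, 18, 30, 35, 39}
Set B = {4, 18, 32}
Check each element of A against B:
2 ∉ B (include), 3 ∉ B (include), 7 ∉ B (include), 8 ∉ B (include), 11 ∉ B (include), 15 ∉ B (include), 18 ∈ B, 30 ∉ B (include), 35 ∉ B (include), 39 ∉ B (include)
Elements of A not in B: {2, 3, 7, 8, 11, 15, 30, 35, 39}

{2, 3, 7, 8, 11, 15, 30, 35, 39}


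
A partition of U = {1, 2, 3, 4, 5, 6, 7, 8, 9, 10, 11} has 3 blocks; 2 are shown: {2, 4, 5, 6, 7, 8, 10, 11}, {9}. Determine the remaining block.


U = {1, 2, 3, 4, 5, 6, 7, 8, 9, 10, 11}
Shown blocks: {2, 4, 5, 6, 7, 8, 10, 11}, {9}
A partition's blocks are pairwise disjoint and cover U, so the missing block = U \ (union of shown blocks).
Union of shown blocks: {2, 4, 5, 6, 7, 8, 9, 10, 11}
Missing block = U \ (union) = {1, 3}

{1, 3}


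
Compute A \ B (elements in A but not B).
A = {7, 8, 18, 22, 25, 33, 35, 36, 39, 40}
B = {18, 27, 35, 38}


Set A = {7, 8, 18, 22, 25, 33, 35, 36, 39, 40}
Set B = {18, 27, 35, 38}
A \ B includes elements in A that are not in B.
Check each element of A:
7 (not in B, keep), 8 (not in B, keep), 18 (in B, remove), 22 (not in B, keep), 25 (not in B, keep), 33 (not in B, keep), 35 (in B, remove), 36 (not in B, keep), 39 (not in B, keep), 40 (not in B, keep)
A \ B = {7, 8, 22, 25, 33, 36, 39, 40}

{7, 8, 22, 25, 33, 36, 39, 40}


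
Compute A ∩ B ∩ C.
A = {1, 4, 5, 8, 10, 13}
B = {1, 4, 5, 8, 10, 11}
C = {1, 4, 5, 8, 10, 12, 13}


Set A = {1, 4, 5, 8, 10, 13}
Set B = {1, 4, 5, 8, 10, 11}
Set C = {1, 4, 5, 8, 10, 12, 13}
First, A ∩ B = {1, 4, 5, 8, 10}
Then, (A ∩ B) ∩ C = {1, 4, 5, 8, 10}

{1, 4, 5, 8, 10}


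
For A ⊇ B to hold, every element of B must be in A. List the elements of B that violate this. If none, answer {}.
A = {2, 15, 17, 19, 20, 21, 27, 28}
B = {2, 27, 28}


Set A = {2, 15, 17, 19, 20, 21, 27, 28}
Set B = {2, 27, 28}
Check each element of B against A:
2 ∈ A, 27 ∈ A, 28 ∈ A
Elements of B not in A: {}

{}


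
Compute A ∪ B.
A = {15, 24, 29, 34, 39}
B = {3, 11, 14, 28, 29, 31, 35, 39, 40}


Set A = {15, 24, 29, 34, 39}
Set B = {3, 11, 14, 28, 29, 31, 35, 39, 40}
A ∪ B includes all elements in either set.
Elements from A: {15, 24, 29, 34, 39}
Elements from B not already included: {3, 11, 14, 28, 31, 35, 40}
A ∪ B = {3, 11, 14, 15, 24, 28, 29, 31, 34, 35, 39, 40}

{3, 11, 14, 15, 24, 28, 29, 31, 34, 35, 39, 40}


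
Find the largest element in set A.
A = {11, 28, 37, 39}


Set A = {11, 28, 37, 39}
Elements in ascending order: 11, 28, 37, 39
The largest element is 39.

39


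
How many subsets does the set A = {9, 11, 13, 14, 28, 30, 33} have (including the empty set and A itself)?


Set A = {9, 11, 13, 14, 28, 30, 33}
|A| = 7
The power set P(A) contains all subsets of A.
|P(A)| = 2^|A| = 2^7 = 128

128


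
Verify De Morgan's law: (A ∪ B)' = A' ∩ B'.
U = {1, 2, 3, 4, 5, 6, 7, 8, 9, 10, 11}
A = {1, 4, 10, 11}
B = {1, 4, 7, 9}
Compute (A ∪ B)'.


U = {1, 2, 3, 4, 5, 6, 7, 8, 9, 10, 11}
A = {1, 4, 10, 11}, B = {1, 4, 7, 9}
A ∪ B = {1, 4, 7, 9, 10, 11}
(A ∪ B)' = U \ (A ∪ B) = {2, 3, 5, 6, 8}
Verification via A' ∩ B': A' = {2, 3, 5, 6, 7, 8, 9}, B' = {2, 3, 5, 6, 8, 10, 11}
A' ∩ B' = {2, 3, 5, 6, 8} ✓

{2, 3, 5, 6, 8}


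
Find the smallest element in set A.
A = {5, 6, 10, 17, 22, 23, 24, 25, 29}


Set A = {5, 6, 10, 17, 22, 23, 24, 25, 29}
Elements in ascending order: 5, 6, 10, 17, 22, 23, 24, 25, 29
The smallest element is 5.

5


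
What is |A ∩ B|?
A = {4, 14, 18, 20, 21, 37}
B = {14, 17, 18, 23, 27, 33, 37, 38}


Set A = {4, 14, 18, 20, 21, 37}
Set B = {14, 17, 18, 23, 27, 33, 37, 38}
A ∩ B = {14, 18, 37}
|A ∩ B| = 3

3


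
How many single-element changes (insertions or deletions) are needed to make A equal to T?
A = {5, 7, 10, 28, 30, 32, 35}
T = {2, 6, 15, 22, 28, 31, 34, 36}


Set A = {5, 7, 10, 28, 30, 32, 35}
Set T = {2, 6, 15, 22, 28, 31, 34, 36}
Elements to remove from A (in A, not in T): {5, 7, 10, 30, 32, 35} → 6 removals
Elements to add to A (in T, not in A): {2, 6, 15, 22, 31, 34, 36} → 7 additions
Total edits = 6 + 7 = 13

13


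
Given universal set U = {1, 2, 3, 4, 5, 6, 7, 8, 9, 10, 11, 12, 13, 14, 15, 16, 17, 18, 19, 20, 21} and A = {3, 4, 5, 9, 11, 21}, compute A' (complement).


Universal set U = {1, 2, 3, 4, 5, 6, 7, 8, 9, 10, 11, 12, 13, 14, 15, 16, 17, 18, 19, 20, 21}
Set A = {3, 4, 5, 9, 11, 21}
A' = U \ A = elements in U but not in A
Checking each element of U:
1 (not in A, include), 2 (not in A, include), 3 (in A, exclude), 4 (in A, exclude), 5 (in A, exclude), 6 (not in A, include), 7 (not in A, include), 8 (not in A, include), 9 (in A, exclude), 10 (not in A, include), 11 (in A, exclude), 12 (not in A, include), 13 (not in A, include), 14 (not in A, include), 15 (not in A, include), 16 (not in A, include), 17 (not in A, include), 18 (not in A, include), 19 (not in A, include), 20 (not in A, include), 21 (in A, exclude)
A' = {1, 2, 6, 7, 8, 10, 12, 13, 14, 15, 16, 17, 18, 19, 20}

{1, 2, 6, 7, 8, 10, 12, 13, 14, 15, 16, 17, 18, 19, 20}


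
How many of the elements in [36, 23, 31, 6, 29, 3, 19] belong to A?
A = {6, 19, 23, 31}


Set A = {6, 19, 23, 31}
Candidates: [36, 23, 31, 6, 29, 3, 19]
Check each candidate:
36 ∉ A, 23 ∈ A, 31 ∈ A, 6 ∈ A, 29 ∉ A, 3 ∉ A, 19 ∈ A
Count of candidates in A: 4

4


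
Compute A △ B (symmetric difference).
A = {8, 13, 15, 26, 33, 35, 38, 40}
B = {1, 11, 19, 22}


Set A = {8, 13, 15, 26, 33, 35, 38, 40}
Set B = {1, 11, 19, 22}
A △ B = (A \ B) ∪ (B \ A)
Elements in A but not B: {8, 13, 15, 26, 33, 35, 38, 40}
Elements in B but not A: {1, 11, 19, 22}
A △ B = {1, 8, 11, 13, 15, 19, 22, 26, 33, 35, 38, 40}

{1, 8, 11, 13, 15, 19, 22, 26, 33, 35, 38, 40}


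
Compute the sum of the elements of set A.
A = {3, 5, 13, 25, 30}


Set A = {3, 5, 13, 25, 30}
Sum = 3 + 5 + 13 + 25 + 30 = 76

76


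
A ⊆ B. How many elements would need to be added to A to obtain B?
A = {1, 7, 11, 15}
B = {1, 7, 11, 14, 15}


Set A = {1, 7, 11, 15}, |A| = 4
Set B = {1, 7, 11, 14, 15}, |B| = 5
Since A ⊆ B: B \ A = {14}
|B| - |A| = 5 - 4 = 1

1


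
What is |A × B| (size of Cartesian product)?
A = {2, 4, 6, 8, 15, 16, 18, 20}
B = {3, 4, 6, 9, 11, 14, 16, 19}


Set A = {2, 4, 6, 8, 15, 16, 18, 20} has 8 elements.
Set B = {3, 4, 6, 9, 11, 14, 16, 19} has 8 elements.
|A × B| = |A| × |B| = 8 × 8 = 64

64


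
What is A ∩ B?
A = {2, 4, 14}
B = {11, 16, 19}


Set A = {2, 4, 14}
Set B = {11, 16, 19}
A ∩ B includes only elements in both sets.
Check each element of A against B:
2 ✗, 4 ✗, 14 ✗
A ∩ B = {}

{}


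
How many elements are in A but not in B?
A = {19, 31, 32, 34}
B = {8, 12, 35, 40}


Set A = {19, 31, 32, 34}
Set B = {8, 12, 35, 40}
A \ B = {19, 31, 32, 34}
|A \ B| = 4

4


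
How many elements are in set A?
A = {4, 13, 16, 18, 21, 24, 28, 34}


Set A = {4, 13, 16, 18, 21, 24, 28, 34}
Listing elements: 4, 13, 16, 18, 21, 24, 28, 34
Counting: 8 elements
|A| = 8

8


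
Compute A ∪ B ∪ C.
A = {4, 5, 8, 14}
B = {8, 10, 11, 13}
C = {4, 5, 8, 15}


Set A = {4, 5, 8, 14}
Set B = {8, 10, 11, 13}
Set C = {4, 5, 8, 15}
First, A ∪ B = {4, 5, 8, 10, 11, 13, 14}
Then, (A ∪ B) ∪ C = {4, 5, 8, 10, 11, 13, 14, 15}

{4, 5, 8, 10, 11, 13, 14, 15}


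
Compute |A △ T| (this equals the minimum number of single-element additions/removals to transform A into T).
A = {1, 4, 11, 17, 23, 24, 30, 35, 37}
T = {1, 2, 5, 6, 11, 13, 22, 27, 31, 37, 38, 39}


Set A = {1, 4, 11, 17, 23, 24, 30, 35, 37}
Set T = {1, 2, 5, 6, 11, 13, 22, 27, 31, 37, 38, 39}
Elements to remove from A (in A, not in T): {4, 17, 23, 24, 30, 35} → 6 removals
Elements to add to A (in T, not in A): {2, 5, 6, 13, 22, 27, 31, 38, 39} → 9 additions
Total edits = 6 + 9 = 15

15


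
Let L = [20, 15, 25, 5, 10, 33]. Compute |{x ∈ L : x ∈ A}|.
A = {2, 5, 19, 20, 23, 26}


Set A = {2, 5, 19, 20, 23, 26}
Candidates: [20, 15, 25, 5, 10, 33]
Check each candidate:
20 ∈ A, 15 ∉ A, 25 ∉ A, 5 ∈ A, 10 ∉ A, 33 ∉ A
Count of candidates in A: 2

2


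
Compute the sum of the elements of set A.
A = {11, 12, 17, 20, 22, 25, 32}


Set A = {11, 12, 17, 20, 22, 25, 32}
Sum = 11 + 12 + 17 + 20 + 22 + 25 + 32 = 139

139


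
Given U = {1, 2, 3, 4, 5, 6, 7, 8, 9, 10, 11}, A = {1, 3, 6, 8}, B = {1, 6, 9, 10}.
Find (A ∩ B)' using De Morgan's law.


U = {1, 2, 3, 4, 5, 6, 7, 8, 9, 10, 11}
A = {1, 3, 6, 8}, B = {1, 6, 9, 10}
A ∩ B = {1, 6}
(A ∩ B)' = U \ (A ∩ B) = {2, 3, 4, 5, 7, 8, 9, 10, 11}
Verification via A' ∪ B': A' = {2, 4, 5, 7, 9, 10, 11}, B' = {2, 3, 4, 5, 7, 8, 11}
A' ∪ B' = {2, 3, 4, 5, 7, 8, 9, 10, 11} ✓

{2, 3, 4, 5, 7, 8, 9, 10, 11}


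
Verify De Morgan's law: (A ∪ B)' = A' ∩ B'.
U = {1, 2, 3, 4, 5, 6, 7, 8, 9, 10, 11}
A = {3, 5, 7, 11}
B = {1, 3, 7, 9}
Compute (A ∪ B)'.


U = {1, 2, 3, 4, 5, 6, 7, 8, 9, 10, 11}
A = {3, 5, 7, 11}, B = {1, 3, 7, 9}
A ∪ B = {1, 3, 5, 7, 9, 11}
(A ∪ B)' = U \ (A ∪ B) = {2, 4, 6, 8, 10}
Verification via A' ∩ B': A' = {1, 2, 4, 6, 8, 9, 10}, B' = {2, 4, 5, 6, 8, 10, 11}
A' ∩ B' = {2, 4, 6, 8, 10} ✓

{2, 4, 6, 8, 10}


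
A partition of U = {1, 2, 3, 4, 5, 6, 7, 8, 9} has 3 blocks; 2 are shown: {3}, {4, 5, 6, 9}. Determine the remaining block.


U = {1, 2, 3, 4, 5, 6, 7, 8, 9}
Shown blocks: {3}, {4, 5, 6, 9}
A partition's blocks are pairwise disjoint and cover U, so the missing block = U \ (union of shown blocks).
Union of shown blocks: {3, 4, 5, 6, 9}
Missing block = U \ (union) = {1, 2, 7, 8}

{1, 2, 7, 8}


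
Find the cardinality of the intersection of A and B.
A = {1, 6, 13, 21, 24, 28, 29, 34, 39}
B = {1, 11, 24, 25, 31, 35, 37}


Set A = {1, 6, 13, 21, 24, 28, 29, 34, 39}
Set B = {1, 11, 24, 25, 31, 35, 37}
A ∩ B = {1, 24}
|A ∩ B| = 2

2


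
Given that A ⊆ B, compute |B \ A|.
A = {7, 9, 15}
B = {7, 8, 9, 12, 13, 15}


Set A = {7, 9, 15}, |A| = 3
Set B = {7, 8, 9, 12, 13, 15}, |B| = 6
Since A ⊆ B: B \ A = {8, 12, 13}
|B| - |A| = 6 - 3 = 3

3


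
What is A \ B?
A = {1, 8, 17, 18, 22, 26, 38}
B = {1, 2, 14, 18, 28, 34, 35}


Set A = {1, 8, 17, 18, 22, 26, 38}
Set B = {1, 2, 14, 18, 28, 34, 35}
A \ B includes elements in A that are not in B.
Check each element of A:
1 (in B, remove), 8 (not in B, keep), 17 (not in B, keep), 18 (in B, remove), 22 (not in B, keep), 26 (not in B, keep), 38 (not in B, keep)
A \ B = {8, 17, 22, 26, 38}

{8, 17, 22, 26, 38}


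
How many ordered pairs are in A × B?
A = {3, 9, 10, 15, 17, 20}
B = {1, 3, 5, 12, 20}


Set A = {3, 9, 10, 15, 17, 20} has 6 elements.
Set B = {1, 3, 5, 12, 20} has 5 elements.
|A × B| = |A| × |B| = 6 × 5 = 30

30


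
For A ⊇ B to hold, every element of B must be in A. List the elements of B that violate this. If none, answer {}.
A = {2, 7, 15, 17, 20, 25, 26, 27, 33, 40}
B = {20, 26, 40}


Set A = {2, 7, 15, 17, 20, 25, 26, 27, 33, 40}
Set B = {20, 26, 40}
Check each element of B against A:
20 ∈ A, 26 ∈ A, 40 ∈ A
Elements of B not in A: {}

{}


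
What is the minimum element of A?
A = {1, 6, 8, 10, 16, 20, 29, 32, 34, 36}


Set A = {1, 6, 8, 10, 16, 20, 29, 32, 34, 36}
Elements in ascending order: 1, 6, 8, 10, 16, 20, 29, 32, 34, 36
The smallest element is 1.

1


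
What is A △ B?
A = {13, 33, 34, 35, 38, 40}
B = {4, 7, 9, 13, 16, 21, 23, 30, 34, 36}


Set A = {13, 33, 34, 35, 38, 40}
Set B = {4, 7, 9, 13, 16, 21, 23, 30, 34, 36}
A △ B = (A \ B) ∪ (B \ A)
Elements in A but not B: {33, 35, 38, 40}
Elements in B but not A: {4, 7, 9, 16, 21, 23, 30, 36}
A △ B = {4, 7, 9, 16, 21, 23, 30, 33, 35, 36, 38, 40}

{4, 7, 9, 16, 21, 23, 30, 33, 35, 36, 38, 40}


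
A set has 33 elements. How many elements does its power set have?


The set has 33 elements.
The power set contains all possible subsets.
|P(A)| = 2^|A| = 2^33 = 8589934592

8589934592


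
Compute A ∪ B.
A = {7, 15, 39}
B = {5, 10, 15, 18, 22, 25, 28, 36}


Set A = {7, 15, 39}
Set B = {5, 10, 15, 18, 22, 25, 28, 36}
A ∪ B includes all elements in either set.
Elements from A: {7, 15, 39}
Elements from B not already included: {5, 10, 18, 22, 25, 28, 36}
A ∪ B = {5, 7, 10, 15, 18, 22, 25, 28, 36, 39}

{5, 7, 10, 15, 18, 22, 25, 28, 36, 39}


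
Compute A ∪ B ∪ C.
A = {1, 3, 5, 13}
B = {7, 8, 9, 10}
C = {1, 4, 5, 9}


Set A = {1, 3, 5, 13}
Set B = {7, 8, 9, 10}
Set C = {1, 4, 5, 9}
First, A ∪ B = {1, 3, 5, 7, 8, 9, 10, 13}
Then, (A ∪ B) ∪ C = {1, 3, 4, 5, 7, 8, 9, 10, 13}

{1, 3, 4, 5, 7, 8, 9, 10, 13}


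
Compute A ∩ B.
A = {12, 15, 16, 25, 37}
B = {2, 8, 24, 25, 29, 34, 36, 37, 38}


Set A = {12, 15, 16, 25, 37}
Set B = {2, 8, 24, 25, 29, 34, 36, 37, 38}
A ∩ B includes only elements in both sets.
Check each element of A against B:
12 ✗, 15 ✗, 16 ✗, 25 ✓, 37 ✓
A ∩ B = {25, 37}

{25, 37}


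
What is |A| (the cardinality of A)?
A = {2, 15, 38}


Set A = {2, 15, 38}
Listing elements: 2, 15, 38
Counting: 3 elements
|A| = 3

3


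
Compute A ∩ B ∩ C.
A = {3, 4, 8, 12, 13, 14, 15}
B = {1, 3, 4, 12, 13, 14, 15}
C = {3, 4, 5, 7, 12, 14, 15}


Set A = {3, 4, 8, 12, 13, 14, 15}
Set B = {1, 3, 4, 12, 13, 14, 15}
Set C = {3, 4, 5, 7, 12, 14, 15}
First, A ∩ B = {3, 4, 12, 13, 14, 15}
Then, (A ∩ B) ∩ C = {3, 4, 12, 14, 15}

{3, 4, 12, 14, 15}


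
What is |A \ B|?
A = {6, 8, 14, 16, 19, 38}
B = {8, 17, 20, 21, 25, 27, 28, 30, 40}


Set A = {6, 8, 14, 16, 19, 38}
Set B = {8, 17, 20, 21, 25, 27, 28, 30, 40}
A \ B = {6, 14, 16, 19, 38}
|A \ B| = 5

5


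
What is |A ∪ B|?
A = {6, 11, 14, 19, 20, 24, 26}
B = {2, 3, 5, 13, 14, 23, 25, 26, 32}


Set A = {6, 11, 14, 19, 20, 24, 26}, |A| = 7
Set B = {2, 3, 5, 13, 14, 23, 25, 26, 32}, |B| = 9
A ∩ B = {14, 26}, |A ∩ B| = 2
|A ∪ B| = |A| + |B| - |A ∩ B| = 7 + 9 - 2 = 14

14


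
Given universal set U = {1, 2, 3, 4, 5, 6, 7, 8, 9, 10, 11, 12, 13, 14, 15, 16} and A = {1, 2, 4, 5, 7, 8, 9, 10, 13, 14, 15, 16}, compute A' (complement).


Universal set U = {1, 2, 3, 4, 5, 6, 7, 8, 9, 10, 11, 12, 13, 14, 15, 16}
Set A = {1, 2, 4, 5, 7, 8, 9, 10, 13, 14, 15, 16}
A' = U \ A = elements in U but not in A
Checking each element of U:
1 (in A, exclude), 2 (in A, exclude), 3 (not in A, include), 4 (in A, exclude), 5 (in A, exclude), 6 (not in A, include), 7 (in A, exclude), 8 (in A, exclude), 9 (in A, exclude), 10 (in A, exclude), 11 (not in A, include), 12 (not in A, include), 13 (in A, exclude), 14 (in A, exclude), 15 (in A, exclude), 16 (in A, exclude)
A' = {3, 6, 11, 12}

{3, 6, 11, 12}


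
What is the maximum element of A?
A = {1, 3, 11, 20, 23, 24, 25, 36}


Set A = {1, 3, 11, 20, 23, 24, 25, 36}
Elements in ascending order: 1, 3, 11, 20, 23, 24, 25, 36
The largest element is 36.

36


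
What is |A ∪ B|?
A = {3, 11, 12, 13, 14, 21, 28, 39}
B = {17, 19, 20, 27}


Set A = {3, 11, 12, 13, 14, 21, 28, 39}, |A| = 8
Set B = {17, 19, 20, 27}, |B| = 4
A ∩ B = {}, |A ∩ B| = 0
|A ∪ B| = |A| + |B| - |A ∩ B| = 8 + 4 - 0 = 12

12


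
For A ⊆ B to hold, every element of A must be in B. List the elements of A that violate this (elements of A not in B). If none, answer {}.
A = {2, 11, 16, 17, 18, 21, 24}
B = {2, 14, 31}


Set A = {2, 11, 16, 17, 18, 21, 24}
Set B = {2, 14, 31}
Check each element of A against B:
2 ∈ B, 11 ∉ B (include), 16 ∉ B (include), 17 ∉ B (include), 18 ∉ B (include), 21 ∉ B (include), 24 ∉ B (include)
Elements of A not in B: {11, 16, 17, 18, 21, 24}

{11, 16, 17, 18, 21, 24}


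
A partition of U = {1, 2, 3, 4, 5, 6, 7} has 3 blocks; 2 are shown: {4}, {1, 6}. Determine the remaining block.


U = {1, 2, 3, 4, 5, 6, 7}
Shown blocks: {4}, {1, 6}
A partition's blocks are pairwise disjoint and cover U, so the missing block = U \ (union of shown blocks).
Union of shown blocks: {1, 4, 6}
Missing block = U \ (union) = {2, 3, 5, 7}

{2, 3, 5, 7}


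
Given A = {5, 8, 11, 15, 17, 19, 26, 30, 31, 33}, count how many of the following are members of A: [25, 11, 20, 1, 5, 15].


Set A = {5, 8, 11, 15, 17, 19, 26, 30, 31, 33}
Candidates: [25, 11, 20, 1, 5, 15]
Check each candidate:
25 ∉ A, 11 ∈ A, 20 ∉ A, 1 ∉ A, 5 ∈ A, 15 ∈ A
Count of candidates in A: 3

3


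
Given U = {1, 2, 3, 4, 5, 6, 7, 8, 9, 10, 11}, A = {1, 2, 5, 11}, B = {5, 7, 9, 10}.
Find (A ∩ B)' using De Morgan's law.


U = {1, 2, 3, 4, 5, 6, 7, 8, 9, 10, 11}
A = {1, 2, 5, 11}, B = {5, 7, 9, 10}
A ∩ B = {5}
(A ∩ B)' = U \ (A ∩ B) = {1, 2, 3, 4, 6, 7, 8, 9, 10, 11}
Verification via A' ∪ B': A' = {3, 4, 6, 7, 8, 9, 10}, B' = {1, 2, 3, 4, 6, 8, 11}
A' ∪ B' = {1, 2, 3, 4, 6, 7, 8, 9, 10, 11} ✓

{1, 2, 3, 4, 6, 7, 8, 9, 10, 11}


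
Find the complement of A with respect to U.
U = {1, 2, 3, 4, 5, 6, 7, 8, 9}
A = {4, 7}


Universal set U = {1, 2, 3, 4, 5, 6, 7, 8, 9}
Set A = {4, 7}
A' = U \ A = elements in U but not in A
Checking each element of U:
1 (not in A, include), 2 (not in A, include), 3 (not in A, include), 4 (in A, exclude), 5 (not in A, include), 6 (not in A, include), 7 (in A, exclude), 8 (not in A, include), 9 (not in A, include)
A' = {1, 2, 3, 5, 6, 8, 9}

{1, 2, 3, 5, 6, 8, 9}


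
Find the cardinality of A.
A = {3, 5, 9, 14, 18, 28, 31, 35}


Set A = {3, 5, 9, 14, 18, 28, 31, 35}
Listing elements: 3, 5, 9, 14, 18, 28, 31, 35
Counting: 8 elements
|A| = 8

8


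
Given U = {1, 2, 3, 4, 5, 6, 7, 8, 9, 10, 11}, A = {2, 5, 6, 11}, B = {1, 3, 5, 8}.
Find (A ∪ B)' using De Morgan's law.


U = {1, 2, 3, 4, 5, 6, 7, 8, 9, 10, 11}
A = {2, 5, 6, 11}, B = {1, 3, 5, 8}
A ∪ B = {1, 2, 3, 5, 6, 8, 11}
(A ∪ B)' = U \ (A ∪ B) = {4, 7, 9, 10}
Verification via A' ∩ B': A' = {1, 3, 4, 7, 8, 9, 10}, B' = {2, 4, 6, 7, 9, 10, 11}
A' ∩ B' = {4, 7, 9, 10} ✓

{4, 7, 9, 10}


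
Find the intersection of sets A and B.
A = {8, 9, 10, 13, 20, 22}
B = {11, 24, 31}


Set A = {8, 9, 10, 13, 20, 22}
Set B = {11, 24, 31}
A ∩ B includes only elements in both sets.
Check each element of A against B:
8 ✗, 9 ✗, 10 ✗, 13 ✗, 20 ✗, 22 ✗
A ∩ B = {}

{}


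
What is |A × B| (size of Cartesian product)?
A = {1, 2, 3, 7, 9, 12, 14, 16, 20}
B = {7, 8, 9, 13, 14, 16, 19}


Set A = {1, 2, 3, 7, 9, 12, 14, 16, 20} has 9 elements.
Set B = {7, 8, 9, 13, 14, 16, 19} has 7 elements.
|A × B| = |A| × |B| = 9 × 7 = 63

63


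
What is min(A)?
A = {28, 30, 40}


Set A = {28, 30, 40}
Elements in ascending order: 28, 30, 40
The smallest element is 28.

28


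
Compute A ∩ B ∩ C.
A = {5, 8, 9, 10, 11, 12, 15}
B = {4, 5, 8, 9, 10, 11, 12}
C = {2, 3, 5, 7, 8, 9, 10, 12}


Set A = {5, 8, 9, 10, 11, 12, 15}
Set B = {4, 5, 8, 9, 10, 11, 12}
Set C = {2, 3, 5, 7, 8, 9, 10, 12}
First, A ∩ B = {5, 8, 9, 10, 11, 12}
Then, (A ∩ B) ∩ C = {5, 8, 9, 10, 12}

{5, 8, 9, 10, 12}


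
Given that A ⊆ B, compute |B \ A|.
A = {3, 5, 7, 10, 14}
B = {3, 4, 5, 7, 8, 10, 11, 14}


Set A = {3, 5, 7, 10, 14}, |A| = 5
Set B = {3, 4, 5, 7, 8, 10, 11, 14}, |B| = 8
Since A ⊆ B: B \ A = {4, 8, 11}
|B| - |A| = 8 - 5 = 3

3


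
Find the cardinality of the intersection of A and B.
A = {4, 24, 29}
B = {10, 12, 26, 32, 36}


Set A = {4, 24, 29}
Set B = {10, 12, 26, 32, 36}
A ∩ B = {}
|A ∩ B| = 0

0


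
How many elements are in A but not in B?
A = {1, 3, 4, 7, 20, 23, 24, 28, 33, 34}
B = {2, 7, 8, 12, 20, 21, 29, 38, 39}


Set A = {1, 3, 4, 7, 20, 23, 24, 28, 33, 34}
Set B = {2, 7, 8, 12, 20, 21, 29, 38, 39}
A \ B = {1, 3, 4, 23, 24, 28, 33, 34}
|A \ B| = 8

8


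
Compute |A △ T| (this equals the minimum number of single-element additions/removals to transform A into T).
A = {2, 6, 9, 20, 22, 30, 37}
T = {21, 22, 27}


Set A = {2, 6, 9, 20, 22, 30, 37}
Set T = {21, 22, 27}
Elements to remove from A (in A, not in T): {2, 6, 9, 20, 30, 37} → 6 removals
Elements to add to A (in T, not in A): {21, 27} → 2 additions
Total edits = 6 + 2 = 8

8


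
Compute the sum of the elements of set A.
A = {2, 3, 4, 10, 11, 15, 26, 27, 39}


Set A = {2, 3, 4, 10, 11, 15, 26, 27, 39}
Sum = 2 + 3 + 4 + 10 + 11 + 15 + 26 + 27 + 39 = 137

137


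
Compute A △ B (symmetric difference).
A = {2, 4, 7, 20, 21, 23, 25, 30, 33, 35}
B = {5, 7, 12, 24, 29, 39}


Set A = {2, 4, 7, 20, 21, 23, 25, 30, 33, 35}
Set B = {5, 7, 12, 24, 29, 39}
A △ B = (A \ B) ∪ (B \ A)
Elements in A but not B: {2, 4, 20, 21, 23, 25, 30, 33, 35}
Elements in B but not A: {5, 12, 24, 29, 39}
A △ B = {2, 4, 5, 12, 20, 21, 23, 24, 25, 29, 30, 33, 35, 39}

{2, 4, 5, 12, 20, 21, 23, 24, 25, 29, 30, 33, 35, 39}


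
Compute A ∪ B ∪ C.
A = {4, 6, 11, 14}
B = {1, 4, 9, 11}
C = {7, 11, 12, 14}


Set A = {4, 6, 11, 14}
Set B = {1, 4, 9, 11}
Set C = {7, 11, 12, 14}
First, A ∪ B = {1, 4, 6, 9, 11, 14}
Then, (A ∪ B) ∪ C = {1, 4, 6, 7, 9, 11, 12, 14}

{1, 4, 6, 7, 9, 11, 12, 14}


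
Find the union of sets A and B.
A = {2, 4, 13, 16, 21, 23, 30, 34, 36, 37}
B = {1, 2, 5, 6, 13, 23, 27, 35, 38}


Set A = {2, 4, 13, 16, 21, 23, 30, 34, 36, 37}
Set B = {1, 2, 5, 6, 13, 23, 27, 35, 38}
A ∪ B includes all elements in either set.
Elements from A: {2, 4, 13, 16, 21, 23, 30, 34, 36, 37}
Elements from B not already included: {1, 5, 6, 27, 35, 38}
A ∪ B = {1, 2, 4, 5, 6, 13, 16, 21, 23, 27, 30, 34, 35, 36, 37, 38}

{1, 2, 4, 5, 6, 13, 16, 21, 23, 27, 30, 34, 35, 36, 37, 38}


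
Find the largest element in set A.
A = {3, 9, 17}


Set A = {3, 9, 17}
Elements in ascending order: 3, 9, 17
The largest element is 17.

17


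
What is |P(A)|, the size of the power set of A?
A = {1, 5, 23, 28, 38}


Set A = {1, 5, 23, 28, 38}
|A| = 5
The power set P(A) contains all subsets of A.
|P(A)| = 2^|A| = 2^5 = 32

32


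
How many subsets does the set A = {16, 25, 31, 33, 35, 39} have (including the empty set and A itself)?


Set A = {16, 25, 31, 33, 35, 39}
|A| = 6
The power set P(A) contains all subsets of A.
|P(A)| = 2^|A| = 2^6 = 64

64


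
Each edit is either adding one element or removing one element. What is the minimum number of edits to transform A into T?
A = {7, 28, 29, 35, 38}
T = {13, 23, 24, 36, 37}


Set A = {7, 28, 29, 35, 38}
Set T = {13, 23, 24, 36, 37}
Elements to remove from A (in A, not in T): {7, 28, 29, 35, 38} → 5 removals
Elements to add to A (in T, not in A): {13, 23, 24, 36, 37} → 5 additions
Total edits = 5 + 5 = 10

10


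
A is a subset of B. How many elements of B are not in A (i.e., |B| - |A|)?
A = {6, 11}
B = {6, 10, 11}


Set A = {6, 11}, |A| = 2
Set B = {6, 10, 11}, |B| = 3
Since A ⊆ B: B \ A = {10}
|B| - |A| = 3 - 2 = 1

1


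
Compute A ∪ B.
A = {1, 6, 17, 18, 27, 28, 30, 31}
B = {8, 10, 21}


Set A = {1, 6, 17, 18, 27, 28, 30, 31}
Set B = {8, 10, 21}
A ∪ B includes all elements in either set.
Elements from A: {1, 6, 17, 18, 27, 28, 30, 31}
Elements from B not already included: {8, 10, 21}
A ∪ B = {1, 6, 8, 10, 17, 18, 21, 27, 28, 30, 31}

{1, 6, 8, 10, 17, 18, 21, 27, 28, 30, 31}


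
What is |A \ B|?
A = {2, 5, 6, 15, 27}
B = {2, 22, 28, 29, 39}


Set A = {2, 5, 6, 15, 27}
Set B = {2, 22, 28, 29, 39}
A \ B = {5, 6, 15, 27}
|A \ B| = 4

4


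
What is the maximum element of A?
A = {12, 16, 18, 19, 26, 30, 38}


Set A = {12, 16, 18, 19, 26, 30, 38}
Elements in ascending order: 12, 16, 18, 19, 26, 30, 38
The largest element is 38.

38


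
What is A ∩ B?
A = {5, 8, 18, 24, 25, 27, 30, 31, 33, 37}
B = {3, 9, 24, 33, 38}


Set A = {5, 8, 18, 24, 25, 27, 30, 31, 33, 37}
Set B = {3, 9, 24, 33, 38}
A ∩ B includes only elements in both sets.
Check each element of A against B:
5 ✗, 8 ✗, 18 ✗, 24 ✓, 25 ✗, 27 ✗, 30 ✗, 31 ✗, 33 ✓, 37 ✗
A ∩ B = {24, 33}

{24, 33}


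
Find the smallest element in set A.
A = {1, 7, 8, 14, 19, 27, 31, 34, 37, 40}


Set A = {1, 7, 8, 14, 19, 27, 31, 34, 37, 40}
Elements in ascending order: 1, 7, 8, 14, 19, 27, 31, 34, 37, 40
The smallest element is 1.

1


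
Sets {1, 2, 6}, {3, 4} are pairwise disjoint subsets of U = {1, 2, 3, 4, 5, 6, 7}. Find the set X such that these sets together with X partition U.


U = {1, 2, 3, 4, 5, 6, 7}
Shown blocks: {1, 2, 6}, {3, 4}
A partition's blocks are pairwise disjoint and cover U, so the missing block = U \ (union of shown blocks).
Union of shown blocks: {1, 2, 3, 4, 6}
Missing block = U \ (union) = {5, 7}

{5, 7}


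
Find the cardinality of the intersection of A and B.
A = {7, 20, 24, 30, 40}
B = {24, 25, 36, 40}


Set A = {7, 20, 24, 30, 40}
Set B = {24, 25, 36, 40}
A ∩ B = {24, 40}
|A ∩ B| = 2

2


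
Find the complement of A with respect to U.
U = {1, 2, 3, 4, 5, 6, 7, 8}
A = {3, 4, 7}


Universal set U = {1, 2, 3, 4, 5, 6, 7, 8}
Set A = {3, 4, 7}
A' = U \ A = elements in U but not in A
Checking each element of U:
1 (not in A, include), 2 (not in A, include), 3 (in A, exclude), 4 (in A, exclude), 5 (not in A, include), 6 (not in A, include), 7 (in A, exclude), 8 (not in A, include)
A' = {1, 2, 5, 6, 8}

{1, 2, 5, 6, 8}


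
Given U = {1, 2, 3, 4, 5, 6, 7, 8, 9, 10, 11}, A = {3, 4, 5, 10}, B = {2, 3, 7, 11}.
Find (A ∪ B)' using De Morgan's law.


U = {1, 2, 3, 4, 5, 6, 7, 8, 9, 10, 11}
A = {3, 4, 5, 10}, B = {2, 3, 7, 11}
A ∪ B = {2, 3, 4, 5, 7, 10, 11}
(A ∪ B)' = U \ (A ∪ B) = {1, 6, 8, 9}
Verification via A' ∩ B': A' = {1, 2, 6, 7, 8, 9, 11}, B' = {1, 4, 5, 6, 8, 9, 10}
A' ∩ B' = {1, 6, 8, 9} ✓

{1, 6, 8, 9}


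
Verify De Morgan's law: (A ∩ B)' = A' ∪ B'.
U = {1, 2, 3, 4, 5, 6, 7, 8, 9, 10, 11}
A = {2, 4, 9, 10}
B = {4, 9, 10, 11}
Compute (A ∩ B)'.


U = {1, 2, 3, 4, 5, 6, 7, 8, 9, 10, 11}
A = {2, 4, 9, 10}, B = {4, 9, 10, 11}
A ∩ B = {4, 9, 10}
(A ∩ B)' = U \ (A ∩ B) = {1, 2, 3, 5, 6, 7, 8, 11}
Verification via A' ∪ B': A' = {1, 3, 5, 6, 7, 8, 11}, B' = {1, 2, 3, 5, 6, 7, 8}
A' ∪ B' = {1, 2, 3, 5, 6, 7, 8, 11} ✓

{1, 2, 3, 5, 6, 7, 8, 11}


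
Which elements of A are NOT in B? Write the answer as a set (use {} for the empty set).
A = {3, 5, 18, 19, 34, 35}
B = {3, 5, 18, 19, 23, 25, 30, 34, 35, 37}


Set A = {3, 5, 18, 19, 34, 35}
Set B = {3, 5, 18, 19, 23, 25, 30, 34, 35, 37}
Check each element of A against B:
3 ∈ B, 5 ∈ B, 18 ∈ B, 19 ∈ B, 34 ∈ B, 35 ∈ B
Elements of A not in B: {}

{}


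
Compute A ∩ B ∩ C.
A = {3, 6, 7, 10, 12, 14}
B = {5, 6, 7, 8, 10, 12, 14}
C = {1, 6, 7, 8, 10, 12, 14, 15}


Set A = {3, 6, 7, 10, 12, 14}
Set B = {5, 6, 7, 8, 10, 12, 14}
Set C = {1, 6, 7, 8, 10, 12, 14, 15}
First, A ∩ B = {6, 7, 10, 12, 14}
Then, (A ∩ B) ∩ C = {6, 7, 10, 12, 14}

{6, 7, 10, 12, 14}


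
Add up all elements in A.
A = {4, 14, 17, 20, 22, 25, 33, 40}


Set A = {4, 14, 17, 20, 22, 25, 33, 40}
Sum = 4 + 14 + 17 + 20 + 22 + 25 + 33 + 40 = 175

175


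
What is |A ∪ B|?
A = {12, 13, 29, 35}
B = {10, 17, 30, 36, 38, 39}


Set A = {12, 13, 29, 35}, |A| = 4
Set B = {10, 17, 30, 36, 38, 39}, |B| = 6
A ∩ B = {}, |A ∩ B| = 0
|A ∪ B| = |A| + |B| - |A ∩ B| = 4 + 6 - 0 = 10

10


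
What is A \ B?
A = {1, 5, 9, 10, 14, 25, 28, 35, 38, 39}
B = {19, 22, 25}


Set A = {1, 5, 9, 10, 14, 25, 28, 35, 38, 39}
Set B = {19, 22, 25}
A \ B includes elements in A that are not in B.
Check each element of A:
1 (not in B, keep), 5 (not in B, keep), 9 (not in B, keep), 10 (not in B, keep), 14 (not in B, keep), 25 (in B, remove), 28 (not in B, keep), 35 (not in B, keep), 38 (not in B, keep), 39 (not in B, keep)
A \ B = {1, 5, 9, 10, 14, 28, 35, 38, 39}

{1, 5, 9, 10, 14, 28, 35, 38, 39}


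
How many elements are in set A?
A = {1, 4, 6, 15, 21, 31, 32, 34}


Set A = {1, 4, 6, 15, 21, 31, 32, 34}
Listing elements: 1, 4, 6, 15, 21, 31, 32, 34
Counting: 8 elements
|A| = 8

8


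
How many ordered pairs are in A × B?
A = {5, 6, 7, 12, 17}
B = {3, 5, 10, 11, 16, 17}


Set A = {5, 6, 7, 12, 17} has 5 elements.
Set B = {3, 5, 10, 11, 16, 17} has 6 elements.
|A × B| = |A| × |B| = 5 × 6 = 30

30


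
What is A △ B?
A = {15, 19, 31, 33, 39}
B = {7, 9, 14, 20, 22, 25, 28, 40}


Set A = {15, 19, 31, 33, 39}
Set B = {7, 9, 14, 20, 22, 25, 28, 40}
A △ B = (A \ B) ∪ (B \ A)
Elements in A but not B: {15, 19, 31, 33, 39}
Elements in B but not A: {7, 9, 14, 20, 22, 25, 28, 40}
A △ B = {7, 9, 14, 15, 19, 20, 22, 25, 28, 31, 33, 39, 40}

{7, 9, 14, 15, 19, 20, 22, 25, 28, 31, 33, 39, 40}


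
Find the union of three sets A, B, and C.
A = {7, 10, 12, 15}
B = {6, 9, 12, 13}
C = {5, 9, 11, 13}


Set A = {7, 10, 12, 15}
Set B = {6, 9, 12, 13}
Set C = {5, 9, 11, 13}
First, A ∪ B = {6, 7, 9, 10, 12, 13, 15}
Then, (A ∪ B) ∪ C = {5, 6, 7, 9, 10, 11, 12, 13, 15}

{5, 6, 7, 9, 10, 11, 12, 13, 15}


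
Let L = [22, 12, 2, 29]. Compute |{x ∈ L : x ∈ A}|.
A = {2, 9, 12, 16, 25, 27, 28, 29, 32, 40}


Set A = {2, 9, 12, 16, 25, 27, 28, 29, 32, 40}
Candidates: [22, 12, 2, 29]
Check each candidate:
22 ∉ A, 12 ∈ A, 2 ∈ A, 29 ∈ A
Count of candidates in A: 3

3


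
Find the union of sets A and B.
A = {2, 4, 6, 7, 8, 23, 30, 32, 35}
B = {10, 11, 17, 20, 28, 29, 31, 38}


Set A = {2, 4, 6, 7, 8, 23, 30, 32, 35}
Set B = {10, 11, 17, 20, 28, 29, 31, 38}
A ∪ B includes all elements in either set.
Elements from A: {2, 4, 6, 7, 8, 23, 30, 32, 35}
Elements from B not already included: {10, 11, 17, 20, 28, 29, 31, 38}
A ∪ B = {2, 4, 6, 7, 8, 10, 11, 17, 20, 23, 28, 29, 30, 31, 32, 35, 38}

{2, 4, 6, 7, 8, 10, 11, 17, 20, 23, 28, 29, 30, 31, 32, 35, 38}


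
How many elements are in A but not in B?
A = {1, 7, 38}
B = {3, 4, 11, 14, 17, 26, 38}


Set A = {1, 7, 38}
Set B = {3, 4, 11, 14, 17, 26, 38}
A \ B = {1, 7}
|A \ B| = 2

2


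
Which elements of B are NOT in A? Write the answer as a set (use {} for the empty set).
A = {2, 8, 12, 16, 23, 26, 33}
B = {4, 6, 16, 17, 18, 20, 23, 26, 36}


Set A = {2, 8, 12, 16, 23, 26, 33}
Set B = {4, 6, 16, 17, 18, 20, 23, 26, 36}
Check each element of B against A:
4 ∉ A (include), 6 ∉ A (include), 16 ∈ A, 17 ∉ A (include), 18 ∉ A (include), 20 ∉ A (include), 23 ∈ A, 26 ∈ A, 36 ∉ A (include)
Elements of B not in A: {4, 6, 17, 18, 20, 36}

{4, 6, 17, 18, 20, 36}


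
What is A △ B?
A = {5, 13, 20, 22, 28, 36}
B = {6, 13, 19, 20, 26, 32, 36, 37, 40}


Set A = {5, 13, 20, 22, 28, 36}
Set B = {6, 13, 19, 20, 26, 32, 36, 37, 40}
A △ B = (A \ B) ∪ (B \ A)
Elements in A but not B: {5, 22, 28}
Elements in B but not A: {6, 19, 26, 32, 37, 40}
A △ B = {5, 6, 19, 22, 26, 28, 32, 37, 40}

{5, 6, 19, 22, 26, 28, 32, 37, 40}


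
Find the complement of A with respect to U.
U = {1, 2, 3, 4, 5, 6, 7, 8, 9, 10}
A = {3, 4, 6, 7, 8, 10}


Universal set U = {1, 2, 3, 4, 5, 6, 7, 8, 9, 10}
Set A = {3, 4, 6, 7, 8, 10}
A' = U \ A = elements in U but not in A
Checking each element of U:
1 (not in A, include), 2 (not in A, include), 3 (in A, exclude), 4 (in A, exclude), 5 (not in A, include), 6 (in A, exclude), 7 (in A, exclude), 8 (in A, exclude), 9 (not in A, include), 10 (in A, exclude)
A' = {1, 2, 5, 9}

{1, 2, 5, 9}


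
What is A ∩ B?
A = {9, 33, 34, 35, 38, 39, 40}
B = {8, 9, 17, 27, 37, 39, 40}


Set A = {9, 33, 34, 35, 38, 39, 40}
Set B = {8, 9, 17, 27, 37, 39, 40}
A ∩ B includes only elements in both sets.
Check each element of A against B:
9 ✓, 33 ✗, 34 ✗, 35 ✗, 38 ✗, 39 ✓, 40 ✓
A ∩ B = {9, 39, 40}

{9, 39, 40}


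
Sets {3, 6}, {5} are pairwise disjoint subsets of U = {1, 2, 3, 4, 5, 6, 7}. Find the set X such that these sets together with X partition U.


U = {1, 2, 3, 4, 5, 6, 7}
Shown blocks: {3, 6}, {5}
A partition's blocks are pairwise disjoint and cover U, so the missing block = U \ (union of shown blocks).
Union of shown blocks: {3, 5, 6}
Missing block = U \ (union) = {1, 2, 4, 7}

{1, 2, 4, 7}


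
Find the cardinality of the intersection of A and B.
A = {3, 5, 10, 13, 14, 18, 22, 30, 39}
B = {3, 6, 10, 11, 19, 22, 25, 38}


Set A = {3, 5, 10, 13, 14, 18, 22, 30, 39}
Set B = {3, 6, 10, 11, 19, 22, 25, 38}
A ∩ B = {3, 10, 22}
|A ∩ B| = 3

3


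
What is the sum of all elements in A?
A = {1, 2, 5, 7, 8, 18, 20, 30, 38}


Set A = {1, 2, 5, 7, 8, 18, 20, 30, 38}
Sum = 1 + 2 + 5 + 7 + 8 + 18 + 20 + 30 + 38 = 129

129


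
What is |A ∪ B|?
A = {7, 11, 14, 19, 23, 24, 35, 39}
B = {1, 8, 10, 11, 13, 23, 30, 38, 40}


Set A = {7, 11, 14, 19, 23, 24, 35, 39}, |A| = 8
Set B = {1, 8, 10, 11, 13, 23, 30, 38, 40}, |B| = 9
A ∩ B = {11, 23}, |A ∩ B| = 2
|A ∪ B| = |A| + |B| - |A ∩ B| = 8 + 9 - 2 = 15

15


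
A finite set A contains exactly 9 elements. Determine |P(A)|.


The set has 9 elements.
The power set contains all possible subsets.
|P(A)| = 2^|A| = 2^9 = 512

512


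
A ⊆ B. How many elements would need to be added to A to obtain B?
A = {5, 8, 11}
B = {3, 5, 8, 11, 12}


Set A = {5, 8, 11}, |A| = 3
Set B = {3, 5, 8, 11, 12}, |B| = 5
Since A ⊆ B: B \ A = {3, 12}
|B| - |A| = 5 - 3 = 2

2


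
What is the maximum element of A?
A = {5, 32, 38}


Set A = {5, 32, 38}
Elements in ascending order: 5, 32, 38
The largest element is 38.

38


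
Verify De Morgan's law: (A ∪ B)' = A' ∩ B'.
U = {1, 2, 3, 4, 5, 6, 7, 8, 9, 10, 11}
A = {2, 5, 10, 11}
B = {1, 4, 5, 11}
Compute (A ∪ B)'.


U = {1, 2, 3, 4, 5, 6, 7, 8, 9, 10, 11}
A = {2, 5, 10, 11}, B = {1, 4, 5, 11}
A ∪ B = {1, 2, 4, 5, 10, 11}
(A ∪ B)' = U \ (A ∪ B) = {3, 6, 7, 8, 9}
Verification via A' ∩ B': A' = {1, 3, 4, 6, 7, 8, 9}, B' = {2, 3, 6, 7, 8, 9, 10}
A' ∩ B' = {3, 6, 7, 8, 9} ✓

{3, 6, 7, 8, 9}


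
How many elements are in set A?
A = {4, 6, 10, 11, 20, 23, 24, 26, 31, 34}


Set A = {4, 6, 10, 11, 20, 23, 24, 26, 31, 34}
Listing elements: 4, 6, 10, 11, 20, 23, 24, 26, 31, 34
Counting: 10 elements
|A| = 10

10


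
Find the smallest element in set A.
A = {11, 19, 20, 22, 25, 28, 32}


Set A = {11, 19, 20, 22, 25, 28, 32}
Elements in ascending order: 11, 19, 20, 22, 25, 28, 32
The smallest element is 11.

11


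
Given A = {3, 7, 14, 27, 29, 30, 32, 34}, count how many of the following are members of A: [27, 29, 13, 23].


Set A = {3, 7, 14, 27, 29, 30, 32, 34}
Candidates: [27, 29, 13, 23]
Check each candidate:
27 ∈ A, 29 ∈ A, 13 ∉ A, 23 ∉ A
Count of candidates in A: 2

2


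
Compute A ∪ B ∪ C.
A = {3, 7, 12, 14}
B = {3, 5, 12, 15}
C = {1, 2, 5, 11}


Set A = {3, 7, 12, 14}
Set B = {3, 5, 12, 15}
Set C = {1, 2, 5, 11}
First, A ∪ B = {3, 5, 7, 12, 14, 15}
Then, (A ∪ B) ∪ C = {1, 2, 3, 5, 7, 11, 12, 14, 15}

{1, 2, 3, 5, 7, 11, 12, 14, 15}


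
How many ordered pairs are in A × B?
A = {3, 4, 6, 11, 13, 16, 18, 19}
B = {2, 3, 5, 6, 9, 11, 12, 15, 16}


Set A = {3, 4, 6, 11, 13, 16, 18, 19} has 8 elements.
Set B = {2, 3, 5, 6, 9, 11, 12, 15, 16} has 9 elements.
|A × B| = |A| × |B| = 8 × 9 = 72

72


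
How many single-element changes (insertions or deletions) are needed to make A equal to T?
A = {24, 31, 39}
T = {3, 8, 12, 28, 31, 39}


Set A = {24, 31, 39}
Set T = {3, 8, 12, 28, 31, 39}
Elements to remove from A (in A, not in T): {24} → 1 removals
Elements to add to A (in T, not in A): {3, 8, 12, 28} → 4 additions
Total edits = 1 + 4 = 5

5


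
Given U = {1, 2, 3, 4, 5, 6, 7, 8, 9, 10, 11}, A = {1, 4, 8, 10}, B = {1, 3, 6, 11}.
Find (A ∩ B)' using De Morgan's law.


U = {1, 2, 3, 4, 5, 6, 7, 8, 9, 10, 11}
A = {1, 4, 8, 10}, B = {1, 3, 6, 11}
A ∩ B = {1}
(A ∩ B)' = U \ (A ∩ B) = {2, 3, 4, 5, 6, 7, 8, 9, 10, 11}
Verification via A' ∪ B': A' = {2, 3, 5, 6, 7, 9, 11}, B' = {2, 4, 5, 7, 8, 9, 10}
A' ∪ B' = {2, 3, 4, 5, 6, 7, 8, 9, 10, 11} ✓

{2, 3, 4, 5, 6, 7, 8, 9, 10, 11}


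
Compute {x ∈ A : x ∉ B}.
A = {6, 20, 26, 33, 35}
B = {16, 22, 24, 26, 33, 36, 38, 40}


Set A = {6, 20, 26, 33, 35}
Set B = {16, 22, 24, 26, 33, 36, 38, 40}
Check each element of A against B:
6 ∉ B (include), 20 ∉ B (include), 26 ∈ B, 33 ∈ B, 35 ∉ B (include)
Elements of A not in B: {6, 20, 35}

{6, 20, 35}


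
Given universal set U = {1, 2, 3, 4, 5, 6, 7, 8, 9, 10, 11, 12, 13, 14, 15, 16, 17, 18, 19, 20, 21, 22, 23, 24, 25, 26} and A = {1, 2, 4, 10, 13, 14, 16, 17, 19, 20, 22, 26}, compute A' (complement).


Universal set U = {1, 2, 3, 4, 5, 6, 7, 8, 9, 10, 11, 12, 13, 14, 15, 16, 17, 18, 19, 20, 21, 22, 23, 24, 25, 26}
Set A = {1, 2, 4, 10, 13, 14, 16, 17, 19, 20, 22, 26}
A' = U \ A = elements in U but not in A
Checking each element of U:
1 (in A, exclude), 2 (in A, exclude), 3 (not in A, include), 4 (in A, exclude), 5 (not in A, include), 6 (not in A, include), 7 (not in A, include), 8 (not in A, include), 9 (not in A, include), 10 (in A, exclude), 11 (not in A, include), 12 (not in A, include), 13 (in A, exclude), 14 (in A, exclude), 15 (not in A, include), 16 (in A, exclude), 17 (in A, exclude), 18 (not in A, include), 19 (in A, exclude), 20 (in A, exclude), 21 (not in A, include), 22 (in A, exclude), 23 (not in A, include), 24 (not in A, include), 25 (not in A, include), 26 (in A, exclude)
A' = {3, 5, 6, 7, 8, 9, 11, 12, 15, 18, 21, 23, 24, 25}

{3, 5, 6, 7, 8, 9, 11, 12, 15, 18, 21, 23, 24, 25}


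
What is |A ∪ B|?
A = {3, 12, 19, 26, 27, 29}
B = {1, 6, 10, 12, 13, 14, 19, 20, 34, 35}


Set A = {3, 12, 19, 26, 27, 29}, |A| = 6
Set B = {1, 6, 10, 12, 13, 14, 19, 20, 34, 35}, |B| = 10
A ∩ B = {12, 19}, |A ∩ B| = 2
|A ∪ B| = |A| + |B| - |A ∩ B| = 6 + 10 - 2 = 14

14


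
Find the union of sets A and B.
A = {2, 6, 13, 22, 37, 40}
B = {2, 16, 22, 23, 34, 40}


Set A = {2, 6, 13, 22, 37, 40}
Set B = {2, 16, 22, 23, 34, 40}
A ∪ B includes all elements in either set.
Elements from A: {2, 6, 13, 22, 37, 40}
Elements from B not already included: {16, 23, 34}
A ∪ B = {2, 6, 13, 16, 22, 23, 34, 37, 40}

{2, 6, 13, 16, 22, 23, 34, 37, 40}


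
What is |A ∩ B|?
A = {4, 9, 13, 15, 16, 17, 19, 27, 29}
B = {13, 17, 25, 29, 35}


Set A = {4, 9, 13, 15, 16, 17, 19, 27, 29}
Set B = {13, 17, 25, 29, 35}
A ∩ B = {13, 17, 29}
|A ∩ B| = 3

3


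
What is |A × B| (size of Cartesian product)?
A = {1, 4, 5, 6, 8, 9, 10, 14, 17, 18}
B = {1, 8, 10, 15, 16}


Set A = {1, 4, 5, 6, 8, 9, 10, 14, 17, 18} has 10 elements.
Set B = {1, 8, 10, 15, 16} has 5 elements.
|A × B| = |A| × |B| = 10 × 5 = 50

50


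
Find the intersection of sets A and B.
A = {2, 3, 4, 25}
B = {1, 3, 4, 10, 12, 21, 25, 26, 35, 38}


Set A = {2, 3, 4, 25}
Set B = {1, 3, 4, 10, 12, 21, 25, 26, 35, 38}
A ∩ B includes only elements in both sets.
Check each element of A against B:
2 ✗, 3 ✓, 4 ✓, 25 ✓
A ∩ B = {3, 4, 25}

{3, 4, 25}
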